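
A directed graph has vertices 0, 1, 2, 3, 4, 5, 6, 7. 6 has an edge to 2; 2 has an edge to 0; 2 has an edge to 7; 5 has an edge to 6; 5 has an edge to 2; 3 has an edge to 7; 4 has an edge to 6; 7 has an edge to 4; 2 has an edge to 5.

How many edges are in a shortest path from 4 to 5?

3

Distance 0: 4.
Distance 1: 6.
Distance 2: 2.
Distance 3: 0, 5, 7 — contains 5.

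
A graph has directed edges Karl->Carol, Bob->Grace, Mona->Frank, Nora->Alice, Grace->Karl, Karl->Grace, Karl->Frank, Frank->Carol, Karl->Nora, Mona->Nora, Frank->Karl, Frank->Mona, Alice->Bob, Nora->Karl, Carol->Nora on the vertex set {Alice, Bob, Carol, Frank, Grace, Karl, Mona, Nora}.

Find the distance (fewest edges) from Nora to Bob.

Distance 0: Nora.
Distance 1: Alice, Karl.
Distance 2: Bob, Carol, Frank, Grace — contains Bob.

2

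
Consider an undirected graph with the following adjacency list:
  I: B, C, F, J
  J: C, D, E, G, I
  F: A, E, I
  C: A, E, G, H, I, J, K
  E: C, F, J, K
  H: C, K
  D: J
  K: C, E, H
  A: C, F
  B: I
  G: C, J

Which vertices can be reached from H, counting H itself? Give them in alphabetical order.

A, B, C, D, E, F, G, H, I, J, K

Start at H.
Its neighbours: C, K.
Then their neighbours: A, E, G, I, J.
Then next layer: B, D, F.
Every vertex is now reached.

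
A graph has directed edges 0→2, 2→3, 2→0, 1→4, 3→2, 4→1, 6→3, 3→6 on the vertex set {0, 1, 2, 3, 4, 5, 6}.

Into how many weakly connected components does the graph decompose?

From 0: component {0, 2, 3, 6}.
From 1: component {1, 4}.
From 5: component {5}.
That's 3 components.

3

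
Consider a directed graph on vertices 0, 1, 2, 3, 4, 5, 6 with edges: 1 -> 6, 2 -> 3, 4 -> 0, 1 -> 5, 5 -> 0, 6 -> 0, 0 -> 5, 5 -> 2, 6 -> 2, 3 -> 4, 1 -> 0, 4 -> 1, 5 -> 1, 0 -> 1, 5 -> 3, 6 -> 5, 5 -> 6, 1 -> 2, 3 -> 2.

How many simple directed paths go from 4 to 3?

4→0→1→2→3
4→0→1→5→2→3
4→0→1→5→3
4→0→1→5→6→2→3
4→0→1→6→2→3
4→0→1→6→5→2→3
4→0→1→6→5→3
4→0→5→1→2→3
... and 16 more.

24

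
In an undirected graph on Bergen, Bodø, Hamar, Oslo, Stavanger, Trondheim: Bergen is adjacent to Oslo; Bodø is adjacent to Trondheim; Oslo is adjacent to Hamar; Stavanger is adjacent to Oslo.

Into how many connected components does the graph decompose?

2

From Bergen: component {Bergen, Hamar, Oslo, Stavanger}.
From Bodø: component {Bodø, Trondheim}.
That's 2 components.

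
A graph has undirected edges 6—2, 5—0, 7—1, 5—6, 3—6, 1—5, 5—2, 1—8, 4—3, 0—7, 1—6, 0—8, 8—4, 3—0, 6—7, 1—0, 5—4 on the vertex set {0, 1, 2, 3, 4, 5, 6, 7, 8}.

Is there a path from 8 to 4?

Yes

Explore from 8.
Distance 1: reach 0, 1, 4.
Found 4.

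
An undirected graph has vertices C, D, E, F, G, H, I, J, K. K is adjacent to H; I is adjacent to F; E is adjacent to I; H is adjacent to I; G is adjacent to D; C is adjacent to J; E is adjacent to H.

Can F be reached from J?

No

Explore from J.
Distance 1: reach C.
The search is exhausted without reaching F; it lies in a different component.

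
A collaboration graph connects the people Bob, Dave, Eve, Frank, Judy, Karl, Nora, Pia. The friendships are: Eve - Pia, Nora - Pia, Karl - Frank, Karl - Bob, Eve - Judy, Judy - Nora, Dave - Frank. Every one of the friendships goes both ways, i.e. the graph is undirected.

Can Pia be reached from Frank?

No

Explore from Frank.
Distance 1: reach Dave, Karl.
Distance 2: reach Bob.
The search is exhausted without reaching Pia; it lies in a different component.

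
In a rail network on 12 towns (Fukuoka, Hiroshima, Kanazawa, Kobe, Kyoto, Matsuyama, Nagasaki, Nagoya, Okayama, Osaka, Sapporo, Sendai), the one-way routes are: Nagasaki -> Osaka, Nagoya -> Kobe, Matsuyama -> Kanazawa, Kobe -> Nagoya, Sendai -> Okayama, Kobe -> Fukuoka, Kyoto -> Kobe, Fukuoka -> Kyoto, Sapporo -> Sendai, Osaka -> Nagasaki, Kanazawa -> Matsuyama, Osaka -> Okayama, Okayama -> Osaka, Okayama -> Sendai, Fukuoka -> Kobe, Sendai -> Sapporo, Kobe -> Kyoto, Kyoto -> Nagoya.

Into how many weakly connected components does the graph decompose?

From Fukuoka: component {Fukuoka, Kobe, Kyoto, Nagoya}.
From Hiroshima: component {Hiroshima}.
From Kanazawa: component {Kanazawa, Matsuyama}.
From Nagasaki: component {Nagasaki, Okayama, Osaka, Sapporo, Sendai}.
That's 4 components.

4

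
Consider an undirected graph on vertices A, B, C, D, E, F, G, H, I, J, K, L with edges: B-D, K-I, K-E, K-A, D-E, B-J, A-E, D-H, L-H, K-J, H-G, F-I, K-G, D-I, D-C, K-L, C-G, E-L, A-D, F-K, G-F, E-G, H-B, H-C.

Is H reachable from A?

Yes

Explore from A.
Distance 1: reach D, E, K.
Distance 2: reach B, C, F, G, H, I, J, L.
Found H.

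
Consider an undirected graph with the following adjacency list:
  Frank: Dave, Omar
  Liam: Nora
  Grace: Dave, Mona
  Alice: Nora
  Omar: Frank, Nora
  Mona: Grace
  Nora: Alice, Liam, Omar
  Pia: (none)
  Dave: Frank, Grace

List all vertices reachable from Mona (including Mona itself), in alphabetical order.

Alice, Dave, Frank, Grace, Liam, Mona, Nora, Omar

Start at Mona.
Its neighbours: Grace.
Then their neighbours: Dave.
Then next layer: Frank.
Then next layer: Omar.
Then next layer: Nora.
Then next layer: Alice, Liam.
Nothing further is reachable.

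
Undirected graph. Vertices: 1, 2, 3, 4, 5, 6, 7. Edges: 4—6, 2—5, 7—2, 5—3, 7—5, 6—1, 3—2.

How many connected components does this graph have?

From 1: component {1, 4, 6}.
From 2: component {2, 3, 5, 7}.
That's 2 components.

2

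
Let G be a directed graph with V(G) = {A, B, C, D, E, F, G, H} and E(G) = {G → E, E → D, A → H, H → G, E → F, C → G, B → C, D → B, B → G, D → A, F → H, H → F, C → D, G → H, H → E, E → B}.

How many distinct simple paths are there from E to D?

E→B→C→D
E→D

2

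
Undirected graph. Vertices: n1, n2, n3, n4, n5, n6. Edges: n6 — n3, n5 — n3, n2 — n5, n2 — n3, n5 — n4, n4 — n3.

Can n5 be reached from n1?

n1 has no edges, so nothing is reachable from it.

No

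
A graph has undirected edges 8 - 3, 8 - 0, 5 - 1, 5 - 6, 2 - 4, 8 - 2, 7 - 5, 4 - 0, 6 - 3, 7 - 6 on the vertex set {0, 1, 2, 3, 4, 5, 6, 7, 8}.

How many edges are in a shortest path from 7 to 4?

5

Distance 0: 7.
Distance 1: 5, 6.
Distance 2: 1, 3.
Distance 3: 8.
Distance 4: 0, 2.
Distance 5: 4 — contains 4.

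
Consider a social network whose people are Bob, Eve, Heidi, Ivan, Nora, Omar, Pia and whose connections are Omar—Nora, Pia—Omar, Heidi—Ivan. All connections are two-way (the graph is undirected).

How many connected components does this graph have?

4

From Bob: component {Bob}.
From Eve: component {Eve}.
From Heidi: component {Heidi, Ivan}.
From Nora: component {Nora, Omar, Pia}.
That's 4 components.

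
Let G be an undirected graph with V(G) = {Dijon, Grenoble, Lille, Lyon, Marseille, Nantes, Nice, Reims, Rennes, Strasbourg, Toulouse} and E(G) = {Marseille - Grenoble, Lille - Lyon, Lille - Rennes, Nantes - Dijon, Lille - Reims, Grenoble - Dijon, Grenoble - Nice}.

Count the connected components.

From Dijon: component {Dijon, Grenoble, Marseille, Nantes, Nice}.
From Lille: component {Lille, Lyon, Reims, Rennes}.
From Strasbourg: component {Strasbourg}.
From Toulouse: component {Toulouse}.
That's 4 components.

4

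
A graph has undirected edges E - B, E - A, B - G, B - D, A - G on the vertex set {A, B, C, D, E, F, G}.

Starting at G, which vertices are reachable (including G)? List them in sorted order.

Start at G.
Its neighbours: A, B.
Then their neighbours: D, E.
Nothing further is reachable.

A, B, D, E, G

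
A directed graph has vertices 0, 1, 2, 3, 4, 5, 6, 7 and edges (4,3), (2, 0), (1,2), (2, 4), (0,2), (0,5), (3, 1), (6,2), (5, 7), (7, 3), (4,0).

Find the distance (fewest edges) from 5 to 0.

Distance 0: 5.
Distance 1: 7.
Distance 2: 3.
Distance 3: 1.
Distance 4: 2.
Distance 5: 0, 4 — contains 0.

5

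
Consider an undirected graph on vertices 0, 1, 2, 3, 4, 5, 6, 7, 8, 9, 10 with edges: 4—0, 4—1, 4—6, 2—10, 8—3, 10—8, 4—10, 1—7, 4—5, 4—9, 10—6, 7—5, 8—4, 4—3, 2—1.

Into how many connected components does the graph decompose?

From 0: component {0, 1, 2, 3, 4, 5, 6, 7, 8, 9, 10}.
That's 1 component.

1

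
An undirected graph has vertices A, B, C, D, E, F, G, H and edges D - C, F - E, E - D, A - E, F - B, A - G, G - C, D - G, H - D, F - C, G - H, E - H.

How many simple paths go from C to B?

C–D–E–F–B
C–D–G–A–E–F–B
C–D–G–H–E–F–B
C–D–H–E–F–B
C–D–H–G–A–E–F–B
C–F–B
C–G–A–E–F–B
C–G–D–E–F–B
C–G–D–H–E–F–B
C–G–H–D–E–F–B
C–G–H–E–F–B

11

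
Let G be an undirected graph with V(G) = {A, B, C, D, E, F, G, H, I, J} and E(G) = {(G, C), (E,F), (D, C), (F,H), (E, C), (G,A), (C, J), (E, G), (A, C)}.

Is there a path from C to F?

Explore from C.
Distance 1: reach A, D, E, G, J.
Distance 2: reach F.
Found F.

Yes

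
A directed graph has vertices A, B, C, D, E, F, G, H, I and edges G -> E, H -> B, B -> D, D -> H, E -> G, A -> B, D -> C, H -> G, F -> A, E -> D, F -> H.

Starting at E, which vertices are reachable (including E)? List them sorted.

Start at E.
Its neighbours: D, G.
Then their neighbours: C, H.
Then next layer: B.
Nothing further is reachable.

B, C, D, E, G, H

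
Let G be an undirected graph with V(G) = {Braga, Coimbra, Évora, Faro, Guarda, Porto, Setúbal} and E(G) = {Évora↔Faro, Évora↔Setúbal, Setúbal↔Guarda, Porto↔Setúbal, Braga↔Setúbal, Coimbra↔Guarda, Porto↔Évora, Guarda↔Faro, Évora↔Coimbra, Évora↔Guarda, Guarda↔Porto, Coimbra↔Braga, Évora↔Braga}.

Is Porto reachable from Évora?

Explore from Évora.
Distance 1: reach Braga, Coimbra, Faro, Guarda, Porto, Setúbal.
Found Porto.

Yes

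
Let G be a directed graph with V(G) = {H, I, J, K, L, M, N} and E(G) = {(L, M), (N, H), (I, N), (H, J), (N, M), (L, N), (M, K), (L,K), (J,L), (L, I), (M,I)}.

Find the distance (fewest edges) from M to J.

4

Distance 0: M.
Distance 1: I, K.
Distance 2: N.
Distance 3: H.
Distance 4: J — contains J.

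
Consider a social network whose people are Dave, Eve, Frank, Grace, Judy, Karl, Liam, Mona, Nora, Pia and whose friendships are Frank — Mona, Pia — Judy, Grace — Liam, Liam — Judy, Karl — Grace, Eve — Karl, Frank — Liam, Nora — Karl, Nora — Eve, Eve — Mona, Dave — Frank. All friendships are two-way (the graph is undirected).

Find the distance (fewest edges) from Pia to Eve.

Distance 0: Pia.
Distance 1: Judy.
Distance 2: Liam.
Distance 3: Frank, Grace.
Distance 4: Dave, Karl, Mona.
Distance 5: Eve, Nora — contains Eve.

5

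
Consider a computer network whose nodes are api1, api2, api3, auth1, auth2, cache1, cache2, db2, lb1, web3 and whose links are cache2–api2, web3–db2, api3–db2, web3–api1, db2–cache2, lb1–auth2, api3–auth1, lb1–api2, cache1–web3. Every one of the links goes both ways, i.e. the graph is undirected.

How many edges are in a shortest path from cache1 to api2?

4

Distance 0: cache1.
Distance 1: web3.
Distance 2: api1, db2.
Distance 3: api3, cache2.
Distance 4: api2, auth1 — contains api2.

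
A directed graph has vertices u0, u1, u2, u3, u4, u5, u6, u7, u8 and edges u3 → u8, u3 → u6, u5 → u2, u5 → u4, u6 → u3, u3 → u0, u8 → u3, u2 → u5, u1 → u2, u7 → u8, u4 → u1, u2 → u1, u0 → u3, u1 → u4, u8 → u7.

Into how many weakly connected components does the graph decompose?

From u0: component {u0, u3, u6, u7, u8}.
From u1: component {u1, u2, u4, u5}.
That's 2 components.

2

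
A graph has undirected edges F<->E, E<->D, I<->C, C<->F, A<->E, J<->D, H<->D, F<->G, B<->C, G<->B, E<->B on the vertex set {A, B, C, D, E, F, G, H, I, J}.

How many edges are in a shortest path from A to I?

4

Distance 0: A.
Distance 1: E.
Distance 2: B, D, F.
Distance 3: C, G, H, J.
Distance 4: I — contains I.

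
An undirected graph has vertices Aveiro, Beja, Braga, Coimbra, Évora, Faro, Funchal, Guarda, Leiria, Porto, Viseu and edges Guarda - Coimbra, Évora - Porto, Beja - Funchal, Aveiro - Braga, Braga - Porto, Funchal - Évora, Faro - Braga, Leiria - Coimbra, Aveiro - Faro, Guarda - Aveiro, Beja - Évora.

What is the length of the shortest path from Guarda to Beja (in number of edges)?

5

Distance 0: Guarda.
Distance 1: Aveiro, Coimbra.
Distance 2: Braga, Faro, Leiria.
Distance 3: Porto.
Distance 4: Évora.
Distance 5: Beja, Funchal — contains Beja.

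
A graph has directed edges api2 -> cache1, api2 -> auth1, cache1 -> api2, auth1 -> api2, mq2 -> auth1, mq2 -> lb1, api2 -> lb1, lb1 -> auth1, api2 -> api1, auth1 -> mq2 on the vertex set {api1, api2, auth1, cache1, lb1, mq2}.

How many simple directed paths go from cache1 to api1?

cache1→api2→api1

1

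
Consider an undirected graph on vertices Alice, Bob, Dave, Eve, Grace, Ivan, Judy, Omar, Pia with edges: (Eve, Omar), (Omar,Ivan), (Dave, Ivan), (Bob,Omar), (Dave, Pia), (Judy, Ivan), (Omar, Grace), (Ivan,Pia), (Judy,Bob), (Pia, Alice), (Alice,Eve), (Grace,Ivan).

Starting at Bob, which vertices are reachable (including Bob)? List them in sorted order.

Start at Bob.
Its neighbours: Judy, Omar.
Then their neighbours: Eve, Grace, Ivan.
Then next layer: Alice, Dave, Pia.
Every vertex is now reached.

Alice, Bob, Dave, Eve, Grace, Ivan, Judy, Omar, Pia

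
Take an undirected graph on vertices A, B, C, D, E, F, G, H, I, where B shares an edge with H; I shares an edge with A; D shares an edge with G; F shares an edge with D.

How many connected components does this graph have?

From A: component {A, I}.
From B: component {B, H}.
From C: component {C}.
From D: component {D, F, G}.
From E: component {E}.
That's 5 components.

5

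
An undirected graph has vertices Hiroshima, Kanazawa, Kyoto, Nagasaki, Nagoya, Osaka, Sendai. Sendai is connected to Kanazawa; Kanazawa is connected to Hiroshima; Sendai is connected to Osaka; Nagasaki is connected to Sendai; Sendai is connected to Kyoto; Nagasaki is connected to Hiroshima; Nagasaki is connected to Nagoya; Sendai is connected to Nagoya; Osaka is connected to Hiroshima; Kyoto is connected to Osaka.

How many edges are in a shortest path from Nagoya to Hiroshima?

Distance 0: Nagoya.
Distance 1: Nagasaki, Sendai.
Distance 2: Hiroshima, Kanazawa, Kyoto, Osaka — contains Hiroshima.

2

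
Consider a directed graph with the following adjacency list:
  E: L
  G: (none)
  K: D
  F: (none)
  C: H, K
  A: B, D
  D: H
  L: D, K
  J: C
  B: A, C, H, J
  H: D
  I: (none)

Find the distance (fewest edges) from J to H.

2

Distance 0: J.
Distance 1: C.
Distance 2: H, K — contains H.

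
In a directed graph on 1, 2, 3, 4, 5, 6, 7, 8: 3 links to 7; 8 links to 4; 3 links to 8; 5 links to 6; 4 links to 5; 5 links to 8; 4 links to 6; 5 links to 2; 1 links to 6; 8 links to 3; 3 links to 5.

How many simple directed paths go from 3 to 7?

1

3→7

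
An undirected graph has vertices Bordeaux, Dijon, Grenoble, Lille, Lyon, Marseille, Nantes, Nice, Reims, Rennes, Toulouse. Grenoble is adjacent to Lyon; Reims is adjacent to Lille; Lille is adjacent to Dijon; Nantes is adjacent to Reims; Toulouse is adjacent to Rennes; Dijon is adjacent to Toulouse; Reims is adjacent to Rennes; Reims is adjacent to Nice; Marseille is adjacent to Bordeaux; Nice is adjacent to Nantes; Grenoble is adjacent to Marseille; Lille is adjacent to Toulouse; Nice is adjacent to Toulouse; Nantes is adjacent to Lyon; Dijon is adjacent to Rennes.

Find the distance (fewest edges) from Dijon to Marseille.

6

Distance 0: Dijon.
Distance 1: Lille, Rennes, Toulouse.
Distance 2: Nice, Reims.
Distance 3: Nantes.
Distance 4: Lyon.
Distance 5: Grenoble.
Distance 6: Marseille — contains Marseille.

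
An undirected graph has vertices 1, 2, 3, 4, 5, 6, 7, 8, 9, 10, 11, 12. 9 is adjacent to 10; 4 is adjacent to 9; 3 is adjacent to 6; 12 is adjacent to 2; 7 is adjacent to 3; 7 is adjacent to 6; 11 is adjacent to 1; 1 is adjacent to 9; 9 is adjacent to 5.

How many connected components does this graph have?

From 1: component {1, 4, 5, 9, 10, 11}.
From 2: component {2, 12}.
From 3: component {3, 6, 7}.
From 8: component {8}.
That's 4 components.

4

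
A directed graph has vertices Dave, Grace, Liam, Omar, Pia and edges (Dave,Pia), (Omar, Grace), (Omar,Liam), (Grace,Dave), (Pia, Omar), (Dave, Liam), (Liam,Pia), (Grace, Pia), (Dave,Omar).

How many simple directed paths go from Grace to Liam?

4

Grace→Dave→Liam
Grace→Dave→Omar→Liam
Grace→Dave→Pia→Omar→Liam
Grace→Pia→Omar→Liam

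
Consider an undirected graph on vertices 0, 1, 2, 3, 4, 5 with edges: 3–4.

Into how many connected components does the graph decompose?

From 0: component {0}.
From 1: component {1}.
From 2: component {2}.
From 3: component {3, 4}.
From 5: component {5}.
That's 5 components.

5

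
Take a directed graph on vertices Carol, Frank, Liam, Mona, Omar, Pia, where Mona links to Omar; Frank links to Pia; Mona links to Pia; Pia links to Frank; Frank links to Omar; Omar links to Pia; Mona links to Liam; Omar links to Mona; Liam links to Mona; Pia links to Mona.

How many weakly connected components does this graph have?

2

From Carol: component {Carol}.
From Frank: component {Frank, Liam, Mona, Omar, Pia}.
That's 2 components.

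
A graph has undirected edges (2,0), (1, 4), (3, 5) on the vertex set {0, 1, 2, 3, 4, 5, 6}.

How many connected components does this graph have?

From 0: component {0, 2}.
From 1: component {1, 4}.
From 3: component {3, 5}.
From 6: component {6}.
That's 4 components.

4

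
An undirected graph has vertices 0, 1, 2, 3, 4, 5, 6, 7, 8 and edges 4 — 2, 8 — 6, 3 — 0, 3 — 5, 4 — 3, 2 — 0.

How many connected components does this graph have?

From 0: component {0, 2, 3, 4, 5}.
From 1: component {1}.
From 6: component {6, 8}.
From 7: component {7}.
That's 4 components.

4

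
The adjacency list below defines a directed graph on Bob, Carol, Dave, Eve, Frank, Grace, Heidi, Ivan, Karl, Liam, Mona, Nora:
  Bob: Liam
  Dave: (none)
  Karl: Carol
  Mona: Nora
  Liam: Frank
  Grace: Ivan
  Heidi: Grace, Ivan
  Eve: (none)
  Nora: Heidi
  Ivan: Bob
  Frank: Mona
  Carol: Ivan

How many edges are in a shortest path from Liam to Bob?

Distance 0: Liam.
Distance 1: Frank.
Distance 2: Mona.
Distance 3: Nora.
Distance 4: Heidi.
Distance 5: Grace, Ivan.
Distance 6: Bob — contains Bob.

6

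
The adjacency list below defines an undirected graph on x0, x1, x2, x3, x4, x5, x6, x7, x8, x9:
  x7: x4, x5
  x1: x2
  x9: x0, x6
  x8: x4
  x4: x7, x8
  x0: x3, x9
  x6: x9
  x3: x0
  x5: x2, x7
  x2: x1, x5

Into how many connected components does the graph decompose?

From x0: component {x0, x3, x6, x9}.
From x1: component {x1, x2, x4, x5, x7, x8}.
That's 2 components.

2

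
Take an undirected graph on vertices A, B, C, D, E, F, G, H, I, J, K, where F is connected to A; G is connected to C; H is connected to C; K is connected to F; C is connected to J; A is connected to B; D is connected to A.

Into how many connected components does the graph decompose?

From A: component {A, B, D, F, K}.
From C: component {C, G, H, J}.
From E: component {E}.
From I: component {I}.
That's 4 components.

4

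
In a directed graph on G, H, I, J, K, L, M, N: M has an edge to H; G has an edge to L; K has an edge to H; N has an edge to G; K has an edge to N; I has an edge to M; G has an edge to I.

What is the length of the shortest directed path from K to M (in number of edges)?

Distance 0: K.
Distance 1: H, N.
Distance 2: G.
Distance 3: I, L.
Distance 4: M — contains M.

4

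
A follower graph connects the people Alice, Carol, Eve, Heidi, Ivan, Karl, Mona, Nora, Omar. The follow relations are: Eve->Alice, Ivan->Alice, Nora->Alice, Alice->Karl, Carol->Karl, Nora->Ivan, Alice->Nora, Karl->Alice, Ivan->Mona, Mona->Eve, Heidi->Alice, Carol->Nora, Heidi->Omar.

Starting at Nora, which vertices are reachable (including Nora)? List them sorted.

Start at Nora.
Its neighbours: Alice, Ivan.
Then their neighbours: Karl, Mona.
Then next layer: Eve.
Nothing further is reachable.

Alice, Eve, Ivan, Karl, Mona, Nora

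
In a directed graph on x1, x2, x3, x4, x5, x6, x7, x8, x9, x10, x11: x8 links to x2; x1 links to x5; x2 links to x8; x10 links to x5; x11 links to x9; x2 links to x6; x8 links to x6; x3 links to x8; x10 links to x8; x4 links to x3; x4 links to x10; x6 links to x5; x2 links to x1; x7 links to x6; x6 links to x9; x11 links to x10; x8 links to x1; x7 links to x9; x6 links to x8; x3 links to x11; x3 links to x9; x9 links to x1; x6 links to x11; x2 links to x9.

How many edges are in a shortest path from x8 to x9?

2

Distance 0: x8.
Distance 1: x1, x2, x6.
Distance 2: x5, x9, x11 — contains x9.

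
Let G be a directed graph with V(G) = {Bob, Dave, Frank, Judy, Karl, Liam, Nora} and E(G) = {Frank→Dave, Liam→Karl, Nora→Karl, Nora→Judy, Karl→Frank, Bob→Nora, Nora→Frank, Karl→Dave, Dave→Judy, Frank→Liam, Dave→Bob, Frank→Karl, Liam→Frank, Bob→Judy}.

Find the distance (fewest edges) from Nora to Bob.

Distance 0: Nora.
Distance 1: Frank, Judy, Karl.
Distance 2: Dave, Liam.
Distance 3: Bob — contains Bob.

3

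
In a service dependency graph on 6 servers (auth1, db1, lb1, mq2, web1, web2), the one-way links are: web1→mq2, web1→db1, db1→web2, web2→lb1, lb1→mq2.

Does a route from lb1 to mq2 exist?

Yes

Explore from lb1.
Distance 1: reach mq2.
Found mq2.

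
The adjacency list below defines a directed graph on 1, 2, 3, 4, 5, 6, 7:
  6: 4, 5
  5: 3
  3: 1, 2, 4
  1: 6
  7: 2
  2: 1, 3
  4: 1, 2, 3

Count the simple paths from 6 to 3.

3

6→4→2→3
6→4→3
6→5→3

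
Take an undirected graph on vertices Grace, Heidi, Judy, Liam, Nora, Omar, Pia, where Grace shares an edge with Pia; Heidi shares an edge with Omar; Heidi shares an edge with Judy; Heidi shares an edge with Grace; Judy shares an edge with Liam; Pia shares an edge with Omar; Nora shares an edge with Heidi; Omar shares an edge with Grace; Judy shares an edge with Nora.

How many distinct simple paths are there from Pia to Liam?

8

Pia–Grace–Heidi–Judy–Liam
Pia–Grace–Heidi–Nora–Judy–Liam
Pia–Grace–Omar–Heidi–Judy–Liam
Pia–Grace–Omar–Heidi–Nora–Judy–Liam
Pia–Omar–Grace–Heidi–Judy–Liam
Pia–Omar–Grace–Heidi–Nora–Judy–Liam
Pia–Omar–Heidi–Judy–Liam
Pia–Omar–Heidi–Nora–Judy–Liam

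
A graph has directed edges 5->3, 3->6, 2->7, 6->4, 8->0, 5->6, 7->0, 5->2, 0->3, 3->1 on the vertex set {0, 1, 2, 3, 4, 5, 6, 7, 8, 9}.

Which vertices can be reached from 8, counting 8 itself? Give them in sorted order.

Start at 8.
Its neighbours: 0.
Then their neighbours: 3.
Then next layer: 1, 6.
Then next layer: 4.
Nothing further is reachable.

0, 1, 3, 4, 6, 8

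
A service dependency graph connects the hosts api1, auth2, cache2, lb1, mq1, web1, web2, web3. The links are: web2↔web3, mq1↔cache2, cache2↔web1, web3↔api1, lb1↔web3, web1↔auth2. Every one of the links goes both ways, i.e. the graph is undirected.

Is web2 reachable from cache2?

Explore from cache2.
Distance 1: reach mq1, web1.
Distance 2: reach auth2.
The search is exhausted without reaching web2; it lies in a different component.

No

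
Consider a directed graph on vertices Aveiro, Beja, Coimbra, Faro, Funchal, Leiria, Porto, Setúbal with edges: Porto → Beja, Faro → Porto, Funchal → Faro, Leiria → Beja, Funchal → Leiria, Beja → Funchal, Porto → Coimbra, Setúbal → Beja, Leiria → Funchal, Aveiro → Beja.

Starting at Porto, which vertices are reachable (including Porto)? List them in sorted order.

Beja, Coimbra, Faro, Funchal, Leiria, Porto

Start at Porto.
Its neighbours: Beja, Coimbra.
Then their neighbours: Funchal.
Then next layer: Faro, Leiria.
Nothing further is reachable.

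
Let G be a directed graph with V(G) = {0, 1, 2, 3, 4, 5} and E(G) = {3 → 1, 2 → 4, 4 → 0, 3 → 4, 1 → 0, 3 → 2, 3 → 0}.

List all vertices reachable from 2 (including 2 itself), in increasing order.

Start at 2.
Its neighbours: 4.
Then their neighbours: 0.
Nothing further is reachable.

0, 2, 4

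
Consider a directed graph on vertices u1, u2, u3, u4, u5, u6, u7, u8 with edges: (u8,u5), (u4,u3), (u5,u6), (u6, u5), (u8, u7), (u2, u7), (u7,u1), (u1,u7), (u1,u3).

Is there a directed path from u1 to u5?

Explore from u1.
Distance 1: reach u3, u7.
The search from u1 is exhausted; no directed path reaches u5.

No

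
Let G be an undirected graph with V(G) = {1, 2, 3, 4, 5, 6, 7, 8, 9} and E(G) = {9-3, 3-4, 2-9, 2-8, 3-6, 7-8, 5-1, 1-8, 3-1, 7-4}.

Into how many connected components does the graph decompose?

From 1: component {1, 2, 3, 4, 5, 6, 7, 8, 9}.
That's 1 component.

1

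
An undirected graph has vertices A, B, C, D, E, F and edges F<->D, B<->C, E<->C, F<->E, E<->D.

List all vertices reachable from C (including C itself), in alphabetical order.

B, C, D, E, F

Start at C.
Its neighbours: B, E.
Then their neighbours: D, F.
Nothing further is reachable.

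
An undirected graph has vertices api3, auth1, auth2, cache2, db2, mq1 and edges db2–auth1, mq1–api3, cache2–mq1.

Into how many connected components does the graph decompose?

From api3: component {api3, cache2, mq1}.
From auth1: component {auth1, db2}.
From auth2: component {auth2}.
That's 3 components.

3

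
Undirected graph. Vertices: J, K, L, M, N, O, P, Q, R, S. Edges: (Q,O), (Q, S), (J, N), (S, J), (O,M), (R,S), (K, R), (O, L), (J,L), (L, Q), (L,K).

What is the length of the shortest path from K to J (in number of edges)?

2

Distance 0: K.
Distance 1: L, R.
Distance 2: J, O, Q, S — contains J.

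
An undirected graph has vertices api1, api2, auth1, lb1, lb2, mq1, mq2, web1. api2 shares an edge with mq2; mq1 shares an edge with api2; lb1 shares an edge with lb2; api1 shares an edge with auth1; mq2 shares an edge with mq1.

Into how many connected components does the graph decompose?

From api1: component {api1, auth1}.
From api2: component {api2, mq1, mq2}.
From lb1: component {lb1, lb2}.
From web1: component {web1}.
That's 4 components.

4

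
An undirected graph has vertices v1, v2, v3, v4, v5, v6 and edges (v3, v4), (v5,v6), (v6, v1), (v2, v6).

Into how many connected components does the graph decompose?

From v1: component {v1, v2, v5, v6}.
From v3: component {v3, v4}.
That's 2 components.

2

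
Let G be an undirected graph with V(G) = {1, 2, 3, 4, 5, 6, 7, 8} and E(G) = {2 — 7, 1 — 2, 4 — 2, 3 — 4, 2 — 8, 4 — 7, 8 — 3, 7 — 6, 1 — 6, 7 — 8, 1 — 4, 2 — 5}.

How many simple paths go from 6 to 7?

11

6–1–2–4–3–8–7
6–1–2–4–7
6–1–2–7
6–1–2–8–3–4–7
6–1–2–8–7
6–1–4–2–7
6–1–4–2–8–7
6–1–4–3–8–2–7
6–1–4–3–8–7
6–1–4–7
6–7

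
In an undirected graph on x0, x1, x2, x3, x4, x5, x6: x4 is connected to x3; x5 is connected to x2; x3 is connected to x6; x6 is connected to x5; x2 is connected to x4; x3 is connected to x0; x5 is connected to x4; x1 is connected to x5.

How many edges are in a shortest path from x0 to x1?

4

Distance 0: x0.
Distance 1: x3.
Distance 2: x4, x6.
Distance 3: x2, x5.
Distance 4: x1 — contains x1.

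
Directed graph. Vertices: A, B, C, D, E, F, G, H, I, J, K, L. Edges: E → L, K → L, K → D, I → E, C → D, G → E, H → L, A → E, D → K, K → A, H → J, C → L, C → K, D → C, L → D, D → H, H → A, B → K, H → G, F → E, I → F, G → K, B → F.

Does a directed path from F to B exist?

Explore from F.
Distance 1: reach E.
Distance 2: reach L.
Distance 3: reach D.
Distance 4: reach C, H, K.
Distance 5: reach A, G, J.
The search from F is exhausted; no directed path reaches B.

No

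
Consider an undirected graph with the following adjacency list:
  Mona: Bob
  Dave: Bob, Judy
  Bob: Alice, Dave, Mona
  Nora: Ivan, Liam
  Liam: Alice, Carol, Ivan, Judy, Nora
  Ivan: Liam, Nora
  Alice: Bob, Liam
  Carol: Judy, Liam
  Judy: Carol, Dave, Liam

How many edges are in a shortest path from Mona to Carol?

4

Distance 0: Mona.
Distance 1: Bob.
Distance 2: Alice, Dave.
Distance 3: Judy, Liam.
Distance 4: Carol, Ivan, Nora — contains Carol.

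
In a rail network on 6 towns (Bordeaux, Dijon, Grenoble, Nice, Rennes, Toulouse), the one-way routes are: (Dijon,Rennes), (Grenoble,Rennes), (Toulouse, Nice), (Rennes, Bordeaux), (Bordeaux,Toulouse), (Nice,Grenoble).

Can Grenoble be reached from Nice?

Yes

Explore from Nice.
Distance 1: reach Grenoble.
Found Grenoble.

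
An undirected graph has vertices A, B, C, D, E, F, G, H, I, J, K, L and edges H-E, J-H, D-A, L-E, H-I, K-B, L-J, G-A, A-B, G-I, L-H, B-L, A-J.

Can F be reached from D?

No

Explore from D.
Distance 1: reach A.
Distance 2: reach B, G, J.
Distance 3: reach H, I, K, L.
Distance 4: reach E.
The search is exhausted without reaching F; it lies in a different component.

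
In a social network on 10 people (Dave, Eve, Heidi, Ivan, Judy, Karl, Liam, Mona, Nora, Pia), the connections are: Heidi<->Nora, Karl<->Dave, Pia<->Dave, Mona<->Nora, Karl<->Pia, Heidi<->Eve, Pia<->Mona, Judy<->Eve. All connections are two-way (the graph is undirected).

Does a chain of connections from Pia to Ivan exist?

Explore from Pia.
Distance 1: reach Dave, Karl, Mona.
Distance 2: reach Nora.
Distance 3: reach Heidi.
Distance 4: reach Eve.
Distance 5: reach Judy.
The search is exhausted without reaching Ivan; it lies in a different component.

No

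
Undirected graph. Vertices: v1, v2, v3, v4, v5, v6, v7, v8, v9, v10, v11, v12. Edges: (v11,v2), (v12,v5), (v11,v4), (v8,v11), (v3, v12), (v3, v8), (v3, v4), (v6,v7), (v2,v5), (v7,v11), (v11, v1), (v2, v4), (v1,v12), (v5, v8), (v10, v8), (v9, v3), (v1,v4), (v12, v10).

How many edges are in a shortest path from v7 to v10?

3

Distance 0: v7.
Distance 1: v6, v11.
Distance 2: v1, v2, v4, v8.
Distance 3: v3, v5, v10, v12 — contains v10.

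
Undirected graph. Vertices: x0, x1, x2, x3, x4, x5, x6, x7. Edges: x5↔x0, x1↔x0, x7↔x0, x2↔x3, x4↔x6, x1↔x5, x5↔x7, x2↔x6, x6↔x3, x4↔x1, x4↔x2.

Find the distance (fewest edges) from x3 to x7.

Distance 0: x3.
Distance 1: x2, x6.
Distance 2: x4.
Distance 3: x1.
Distance 4: x0, x5.
Distance 5: x7 — contains x7.

5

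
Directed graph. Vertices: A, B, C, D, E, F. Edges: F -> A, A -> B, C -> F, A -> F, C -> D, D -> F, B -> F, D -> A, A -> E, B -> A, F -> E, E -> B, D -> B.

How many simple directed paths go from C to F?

7

C→D→A→B→F
C→D→A→E→B→F
C→D→A→F
C→D→B→A→F
C→D→B→F
C→D→F
C→F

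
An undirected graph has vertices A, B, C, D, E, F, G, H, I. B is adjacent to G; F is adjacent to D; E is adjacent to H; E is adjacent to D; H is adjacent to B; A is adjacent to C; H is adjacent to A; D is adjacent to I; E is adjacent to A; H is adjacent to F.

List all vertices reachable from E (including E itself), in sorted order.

A, B, C, D, E, F, G, H, I

Start at E.
Its neighbours: A, D, H.
Then their neighbours: B, C, F, I.
Then next layer: G.
Every vertex is now reached.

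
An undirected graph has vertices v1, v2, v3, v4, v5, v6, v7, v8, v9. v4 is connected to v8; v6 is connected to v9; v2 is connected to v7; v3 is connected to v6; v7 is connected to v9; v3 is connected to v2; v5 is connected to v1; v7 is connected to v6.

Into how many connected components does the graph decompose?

From v1: component {v1, v5}.
From v2: component {v2, v3, v6, v7, v9}.
From v4: component {v4, v8}.
That's 3 components.

3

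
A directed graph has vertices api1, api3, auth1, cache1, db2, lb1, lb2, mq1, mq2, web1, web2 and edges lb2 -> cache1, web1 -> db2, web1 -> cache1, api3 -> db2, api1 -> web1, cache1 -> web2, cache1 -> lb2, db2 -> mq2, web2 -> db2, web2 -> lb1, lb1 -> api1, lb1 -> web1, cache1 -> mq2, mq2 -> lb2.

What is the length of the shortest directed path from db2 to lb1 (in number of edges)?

5

Distance 0: db2.
Distance 1: mq2.
Distance 2: lb2.
Distance 3: cache1.
Distance 4: web2.
Distance 5: lb1 — contains lb1.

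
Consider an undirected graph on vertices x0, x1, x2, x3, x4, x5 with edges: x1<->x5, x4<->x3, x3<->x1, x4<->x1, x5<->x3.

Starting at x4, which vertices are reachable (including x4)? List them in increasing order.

Start at x4.
Its neighbours: x1, x3.
Then their neighbours: x5.
Nothing further is reachable.

x1, x3, x4, x5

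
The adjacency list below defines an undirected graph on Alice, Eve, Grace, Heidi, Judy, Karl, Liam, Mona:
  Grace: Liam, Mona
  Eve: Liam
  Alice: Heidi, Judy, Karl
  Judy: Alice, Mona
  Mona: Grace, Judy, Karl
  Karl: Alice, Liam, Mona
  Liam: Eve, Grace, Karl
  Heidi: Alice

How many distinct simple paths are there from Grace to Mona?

Grace–Liam–Karl–Alice–Judy–Mona
Grace–Liam–Karl–Mona
Grace–Mona

3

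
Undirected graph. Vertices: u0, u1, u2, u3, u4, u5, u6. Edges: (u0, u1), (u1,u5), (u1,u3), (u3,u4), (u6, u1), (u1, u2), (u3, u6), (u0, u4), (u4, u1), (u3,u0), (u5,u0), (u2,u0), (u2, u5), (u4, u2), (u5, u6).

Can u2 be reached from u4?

Explore from u4.
Distance 1: reach u0, u1, u2, u3.
Found u2.

Yes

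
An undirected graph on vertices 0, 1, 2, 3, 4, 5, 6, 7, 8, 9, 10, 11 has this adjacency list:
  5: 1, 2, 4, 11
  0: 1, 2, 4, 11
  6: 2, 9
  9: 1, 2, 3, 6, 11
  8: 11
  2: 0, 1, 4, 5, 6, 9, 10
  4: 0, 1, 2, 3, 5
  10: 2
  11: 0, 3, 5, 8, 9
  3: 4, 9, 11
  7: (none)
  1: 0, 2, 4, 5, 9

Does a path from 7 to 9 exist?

7 has no edges, so nothing is reachable from it.

No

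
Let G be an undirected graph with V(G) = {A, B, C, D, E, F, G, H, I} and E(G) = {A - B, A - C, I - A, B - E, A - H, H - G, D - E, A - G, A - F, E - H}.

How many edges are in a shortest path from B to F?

Distance 0: B.
Distance 1: A, E.
Distance 2: C, D, F, G, H, I — contains F.

2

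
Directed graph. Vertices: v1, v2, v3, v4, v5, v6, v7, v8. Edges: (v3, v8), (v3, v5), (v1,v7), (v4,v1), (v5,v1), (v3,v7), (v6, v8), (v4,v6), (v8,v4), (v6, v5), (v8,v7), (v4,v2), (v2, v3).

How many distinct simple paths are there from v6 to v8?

1

v6→v8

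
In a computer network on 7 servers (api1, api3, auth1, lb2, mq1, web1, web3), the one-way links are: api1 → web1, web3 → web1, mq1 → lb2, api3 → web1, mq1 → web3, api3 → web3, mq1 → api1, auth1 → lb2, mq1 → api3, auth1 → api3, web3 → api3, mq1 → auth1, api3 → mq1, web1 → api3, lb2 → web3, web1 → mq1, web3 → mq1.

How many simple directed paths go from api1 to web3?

9

api1→web1→api3→mq1→auth1→lb2→web3
api1→web1→api3→mq1→lb2→web3
api1→web1→api3→mq1→web3
api1→web1→api3→web3
api1→web1→mq1→api3→web3
api1→web1→mq1→auth1→api3→web3
api1→web1→mq1→auth1→lb2→web3
api1→web1→mq1→lb2→web3
api1→web1→mq1→web3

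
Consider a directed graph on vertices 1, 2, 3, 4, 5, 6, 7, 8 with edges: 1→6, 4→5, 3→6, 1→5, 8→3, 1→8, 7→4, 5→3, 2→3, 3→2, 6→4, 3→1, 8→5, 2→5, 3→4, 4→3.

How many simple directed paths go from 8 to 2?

2

8→3→2
8→5→3→2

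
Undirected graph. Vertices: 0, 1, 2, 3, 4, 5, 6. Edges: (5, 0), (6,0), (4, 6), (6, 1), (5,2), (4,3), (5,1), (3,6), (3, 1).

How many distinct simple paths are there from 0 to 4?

0–5–1–3–4
0–5–1–3–6–4
0–5–1–6–3–4
0–5–1–6–4
0–6–1–3–4
0–6–3–4
0–6–4

7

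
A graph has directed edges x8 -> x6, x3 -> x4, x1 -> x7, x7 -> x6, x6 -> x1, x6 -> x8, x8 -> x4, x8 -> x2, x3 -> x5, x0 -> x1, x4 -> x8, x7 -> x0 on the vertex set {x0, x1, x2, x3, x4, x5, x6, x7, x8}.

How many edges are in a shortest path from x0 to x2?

5

Distance 0: x0.
Distance 1: x1.
Distance 2: x7.
Distance 3: x6.
Distance 4: x8.
Distance 5: x2, x4 — contains x2.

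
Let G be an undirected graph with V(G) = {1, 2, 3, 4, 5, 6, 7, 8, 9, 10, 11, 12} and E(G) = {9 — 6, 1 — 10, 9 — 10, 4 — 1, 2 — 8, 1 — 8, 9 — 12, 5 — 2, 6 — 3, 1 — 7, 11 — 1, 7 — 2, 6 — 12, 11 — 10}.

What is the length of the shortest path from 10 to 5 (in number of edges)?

Distance 0: 10.
Distance 1: 1, 9, 11.
Distance 2: 4, 6, 7, 8, 12.
Distance 3: 2, 3.
Distance 4: 5 — contains 5.

4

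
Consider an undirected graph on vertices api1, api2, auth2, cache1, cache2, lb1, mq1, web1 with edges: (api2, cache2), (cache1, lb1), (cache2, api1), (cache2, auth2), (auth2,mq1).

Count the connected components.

3

From api1: component {api1, api2, auth2, cache2, mq1}.
From cache1: component {cache1, lb1}.
From web1: component {web1}.
That's 3 components.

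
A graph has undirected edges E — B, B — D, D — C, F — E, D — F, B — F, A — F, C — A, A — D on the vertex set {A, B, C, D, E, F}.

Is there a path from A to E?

Explore from A.
Distance 1: reach C, D, F.
Distance 2: reach B, E.
Found E.

Yes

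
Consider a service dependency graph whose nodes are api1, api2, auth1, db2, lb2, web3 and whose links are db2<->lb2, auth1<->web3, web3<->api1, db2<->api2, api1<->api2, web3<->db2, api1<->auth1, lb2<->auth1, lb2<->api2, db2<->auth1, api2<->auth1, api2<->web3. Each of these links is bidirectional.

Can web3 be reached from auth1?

Yes

Explore from auth1.
Distance 1: reach api1, api2, db2, lb2, web3.
Found web3.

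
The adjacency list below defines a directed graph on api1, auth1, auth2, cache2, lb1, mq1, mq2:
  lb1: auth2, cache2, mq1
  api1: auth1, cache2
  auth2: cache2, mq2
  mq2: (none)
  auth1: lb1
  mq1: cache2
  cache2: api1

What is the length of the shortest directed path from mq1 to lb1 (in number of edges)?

Distance 0: mq1.
Distance 1: cache2.
Distance 2: api1.
Distance 3: auth1.
Distance 4: lb1 — contains lb1.

4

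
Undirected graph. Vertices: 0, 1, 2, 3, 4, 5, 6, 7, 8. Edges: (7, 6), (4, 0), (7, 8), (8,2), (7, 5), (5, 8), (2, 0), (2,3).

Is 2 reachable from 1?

1 has no edges, so nothing is reachable from it.

No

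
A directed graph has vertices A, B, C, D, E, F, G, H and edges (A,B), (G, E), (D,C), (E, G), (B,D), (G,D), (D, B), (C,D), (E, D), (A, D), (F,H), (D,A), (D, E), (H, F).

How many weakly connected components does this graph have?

From A: component {A, B, C, D, E, G}.
From F: component {F, H}.
That's 2 components.

2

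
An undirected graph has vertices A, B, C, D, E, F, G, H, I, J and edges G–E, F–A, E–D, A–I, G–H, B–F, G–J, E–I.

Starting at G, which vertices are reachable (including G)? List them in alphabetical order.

A, B, D, E, F, G, H, I, J

Start at G.
Its neighbours: E, H, J.
Then their neighbours: D, I.
Then next layer: A.
Then next layer: F.
Then next layer: B.
Nothing further is reachable.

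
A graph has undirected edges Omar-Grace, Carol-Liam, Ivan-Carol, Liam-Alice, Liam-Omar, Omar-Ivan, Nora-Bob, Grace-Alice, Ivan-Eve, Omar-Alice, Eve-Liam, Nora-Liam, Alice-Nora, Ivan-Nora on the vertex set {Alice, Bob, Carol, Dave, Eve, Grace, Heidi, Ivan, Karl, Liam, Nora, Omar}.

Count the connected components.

From Alice: component {Alice, Bob, Carol, Eve, Grace, Ivan, Liam, Nora, Omar}.
From Dave: component {Dave}.
From Heidi: component {Heidi}.
From Karl: component {Karl}.
That's 4 components.

4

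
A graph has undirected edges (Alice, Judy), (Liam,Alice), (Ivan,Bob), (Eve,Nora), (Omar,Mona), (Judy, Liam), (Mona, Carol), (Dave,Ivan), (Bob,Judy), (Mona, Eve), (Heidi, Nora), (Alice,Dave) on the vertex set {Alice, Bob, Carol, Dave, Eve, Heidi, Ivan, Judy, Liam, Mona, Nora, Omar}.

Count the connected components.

From Alice: component {Alice, Bob, Dave, Ivan, Judy, Liam}.
From Carol: component {Carol, Eve, Heidi, Mona, Nora, Omar}.
That's 2 components.

2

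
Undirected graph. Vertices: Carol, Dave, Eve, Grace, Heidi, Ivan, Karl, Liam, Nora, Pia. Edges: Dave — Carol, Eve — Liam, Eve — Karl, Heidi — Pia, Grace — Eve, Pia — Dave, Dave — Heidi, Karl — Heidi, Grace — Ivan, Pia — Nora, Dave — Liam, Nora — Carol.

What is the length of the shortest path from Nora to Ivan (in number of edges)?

Distance 0: Nora.
Distance 1: Carol, Pia.
Distance 2: Dave, Heidi.
Distance 3: Karl, Liam.
Distance 4: Eve.
Distance 5: Grace.
Distance 6: Ivan — contains Ivan.

6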